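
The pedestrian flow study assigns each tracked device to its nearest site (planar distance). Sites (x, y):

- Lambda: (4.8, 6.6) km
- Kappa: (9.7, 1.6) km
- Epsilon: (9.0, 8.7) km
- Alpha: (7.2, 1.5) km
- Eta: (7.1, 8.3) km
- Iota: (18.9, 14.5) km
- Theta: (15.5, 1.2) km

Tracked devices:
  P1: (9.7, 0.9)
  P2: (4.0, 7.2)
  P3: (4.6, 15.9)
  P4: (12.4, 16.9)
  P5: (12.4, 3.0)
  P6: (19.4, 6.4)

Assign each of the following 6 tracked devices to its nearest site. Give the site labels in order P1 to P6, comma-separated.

Kappa, Lambda, Eta, Iota, Kappa, Theta

P1 → Kappa (d²=0.49)
P2 → Lambda (d²=1.00)
P3 → Eta (d²=64.01)
P4 → Iota (d²=48.01)
P5 → Kappa (d²=9.25)
P6 → Theta (d²=42.25)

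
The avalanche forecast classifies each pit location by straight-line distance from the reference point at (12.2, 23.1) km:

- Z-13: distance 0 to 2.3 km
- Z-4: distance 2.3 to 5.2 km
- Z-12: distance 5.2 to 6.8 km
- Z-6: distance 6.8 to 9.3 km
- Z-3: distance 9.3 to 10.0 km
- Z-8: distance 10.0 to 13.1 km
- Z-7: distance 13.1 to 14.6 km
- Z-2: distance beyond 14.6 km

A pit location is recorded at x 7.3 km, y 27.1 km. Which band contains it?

Distance = √((7.3−12.2)² + (27.1−23.1)²) = √(24.010 + 16.000) = 6.325 km.
5.2 ≤ 6.325 < 6.8 → Z-12.

Z-12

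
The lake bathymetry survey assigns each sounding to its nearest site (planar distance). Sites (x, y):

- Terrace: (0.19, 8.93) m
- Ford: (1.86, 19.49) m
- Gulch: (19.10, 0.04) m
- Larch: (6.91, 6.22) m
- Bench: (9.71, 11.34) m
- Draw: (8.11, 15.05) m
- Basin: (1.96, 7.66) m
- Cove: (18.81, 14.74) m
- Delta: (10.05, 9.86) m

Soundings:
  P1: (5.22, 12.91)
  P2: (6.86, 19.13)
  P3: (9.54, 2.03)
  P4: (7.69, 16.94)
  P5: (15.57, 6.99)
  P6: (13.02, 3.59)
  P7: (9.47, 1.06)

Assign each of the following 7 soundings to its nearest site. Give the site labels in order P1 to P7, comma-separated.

P1 → Draw (d²=12.93)
P2 → Draw (d²=18.21)
P3 → Larch (d²=24.47)
P4 → Draw (d²=3.75)
P5 → Delta (d²=38.71)
P6 → Larch (d²=44.25)
P7 → Larch (d²=33.18)

Draw, Draw, Larch, Draw, Delta, Larch, Larch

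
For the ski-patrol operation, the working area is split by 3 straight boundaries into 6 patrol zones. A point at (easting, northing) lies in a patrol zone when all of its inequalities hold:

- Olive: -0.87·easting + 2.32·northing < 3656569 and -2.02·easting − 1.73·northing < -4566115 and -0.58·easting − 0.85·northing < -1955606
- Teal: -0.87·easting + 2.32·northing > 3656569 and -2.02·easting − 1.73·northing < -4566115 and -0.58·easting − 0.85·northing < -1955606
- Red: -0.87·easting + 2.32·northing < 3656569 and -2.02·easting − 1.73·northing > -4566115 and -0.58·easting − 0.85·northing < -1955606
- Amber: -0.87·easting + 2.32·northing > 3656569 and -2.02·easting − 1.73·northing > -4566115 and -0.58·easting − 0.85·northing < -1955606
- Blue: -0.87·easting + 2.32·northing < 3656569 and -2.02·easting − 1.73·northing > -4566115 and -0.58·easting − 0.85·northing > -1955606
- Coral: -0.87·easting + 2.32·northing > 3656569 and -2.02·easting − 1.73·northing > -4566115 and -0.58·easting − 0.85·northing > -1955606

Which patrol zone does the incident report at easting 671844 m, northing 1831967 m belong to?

Coral

-0.87·671844 + 2.32·1831967 = 3665659.160, which is > 3656569
-2.02·671844 − 1.73·1831967 = -4526427.790, which is > -4566115
-0.58·671844 − 0.85·1831967 = -1946841.470, which is > -1955606
This sign pattern matches Coral.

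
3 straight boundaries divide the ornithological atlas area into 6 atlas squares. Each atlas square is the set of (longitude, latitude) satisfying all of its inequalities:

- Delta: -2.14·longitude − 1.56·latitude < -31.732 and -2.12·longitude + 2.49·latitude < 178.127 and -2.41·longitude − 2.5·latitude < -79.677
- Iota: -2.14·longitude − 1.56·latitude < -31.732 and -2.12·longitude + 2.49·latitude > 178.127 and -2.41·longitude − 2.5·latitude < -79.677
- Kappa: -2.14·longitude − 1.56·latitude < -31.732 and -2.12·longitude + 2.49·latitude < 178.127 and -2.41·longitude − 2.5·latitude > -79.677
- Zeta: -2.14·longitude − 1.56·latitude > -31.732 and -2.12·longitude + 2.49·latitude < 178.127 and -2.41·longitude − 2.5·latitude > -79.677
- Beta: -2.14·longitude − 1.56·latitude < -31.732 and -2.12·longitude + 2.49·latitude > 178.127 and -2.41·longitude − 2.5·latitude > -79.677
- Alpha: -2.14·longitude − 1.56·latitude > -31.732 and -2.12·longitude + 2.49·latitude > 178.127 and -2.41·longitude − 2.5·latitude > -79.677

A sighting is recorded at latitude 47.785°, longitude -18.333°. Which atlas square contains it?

Kappa

-2.14·-18.333 − 1.56·47.785 = -35.312, which is < -31.732
-2.12·-18.333 + 2.49·47.785 = 157.851, which is < 178.127
-2.41·-18.333 − 2.5·47.785 = -75.280, which is > -79.677
This sign pattern matches Kappa.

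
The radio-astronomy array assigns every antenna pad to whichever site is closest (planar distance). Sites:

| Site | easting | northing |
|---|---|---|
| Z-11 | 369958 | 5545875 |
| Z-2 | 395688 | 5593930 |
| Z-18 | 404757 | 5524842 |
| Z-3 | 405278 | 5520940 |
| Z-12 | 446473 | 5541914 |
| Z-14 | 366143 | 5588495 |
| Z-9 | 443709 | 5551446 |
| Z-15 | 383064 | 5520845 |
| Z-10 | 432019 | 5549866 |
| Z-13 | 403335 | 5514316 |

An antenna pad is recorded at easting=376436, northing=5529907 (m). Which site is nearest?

Squared distances to each site:
Z-11: 296941508.000; Z-2: 4469584033.000; Z-18: 827733266.000; Z-3: 912268053.000; Z-12: 5049349418.000; Z-14: 3538499593.000; Z-9: 4989585050.000; Z-15: 126050228.000; Z-10: 3487831570.000; Z-13: 966635482.000.
Minimum at Z-15.

Z-15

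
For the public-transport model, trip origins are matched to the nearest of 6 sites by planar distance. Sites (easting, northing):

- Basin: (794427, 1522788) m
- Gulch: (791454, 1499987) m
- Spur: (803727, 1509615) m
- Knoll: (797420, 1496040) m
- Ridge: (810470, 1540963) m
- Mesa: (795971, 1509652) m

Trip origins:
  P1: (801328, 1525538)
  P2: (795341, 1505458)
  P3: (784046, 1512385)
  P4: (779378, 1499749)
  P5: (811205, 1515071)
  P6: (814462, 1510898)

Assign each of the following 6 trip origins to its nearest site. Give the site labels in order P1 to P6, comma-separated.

Basin, Mesa, Mesa, Gulch, Spur, Spur

P1 → Basin (d²=55186301.00)
P2 → Mesa (d²=17986536.00)
P3 → Mesa (d²=149674914.00)
P4 → Gulch (d²=145886420.00)
P5 → Spur (d²=85688420.00)
P6 → Spur (d²=116886314.00)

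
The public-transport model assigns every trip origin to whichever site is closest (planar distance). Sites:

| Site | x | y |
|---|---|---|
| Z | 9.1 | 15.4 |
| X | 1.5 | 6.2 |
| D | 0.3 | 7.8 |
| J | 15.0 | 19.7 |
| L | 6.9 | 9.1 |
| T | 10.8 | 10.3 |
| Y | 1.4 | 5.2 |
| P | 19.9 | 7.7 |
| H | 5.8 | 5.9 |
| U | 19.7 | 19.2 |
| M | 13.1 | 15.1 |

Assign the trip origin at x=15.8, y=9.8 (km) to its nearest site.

Squared distances to each site:
Z: 76.250; X: 217.450; D: 244.250; J: 98.650; L: 79.700; T: 25.250; Y: 228.520; P: 21.220; H: 115.210; U: 103.570; M: 35.380.
Minimum at P.

P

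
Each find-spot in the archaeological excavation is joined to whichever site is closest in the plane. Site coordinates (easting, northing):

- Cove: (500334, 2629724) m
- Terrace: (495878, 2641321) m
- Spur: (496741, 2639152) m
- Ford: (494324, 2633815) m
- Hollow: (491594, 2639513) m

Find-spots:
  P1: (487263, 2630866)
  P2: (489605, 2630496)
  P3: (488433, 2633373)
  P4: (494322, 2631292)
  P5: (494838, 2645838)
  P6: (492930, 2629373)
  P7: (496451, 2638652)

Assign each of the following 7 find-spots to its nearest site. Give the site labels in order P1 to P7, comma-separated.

Ford, Ford, Ford, Ford, Terrace, Ford, Spur

P1 → Ford (d²=58554322.00)
P2 → Ford (d²=33284722.00)
P3 → Ford (d²=34899245.00)
P4 → Ford (d²=6365533.00)
P5 → Terrace (d²=21484889.00)
P6 → Ford (d²=21674600.00)
P7 → Spur (d²=334100.00)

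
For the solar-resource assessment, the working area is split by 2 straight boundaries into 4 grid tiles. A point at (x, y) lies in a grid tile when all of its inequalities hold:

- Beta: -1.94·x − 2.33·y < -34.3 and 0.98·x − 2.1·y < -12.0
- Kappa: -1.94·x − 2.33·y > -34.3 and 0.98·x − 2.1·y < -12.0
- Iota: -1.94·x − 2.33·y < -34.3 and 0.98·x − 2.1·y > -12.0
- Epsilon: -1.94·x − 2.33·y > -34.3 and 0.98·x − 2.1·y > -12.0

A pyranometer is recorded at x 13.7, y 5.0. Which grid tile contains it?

Iota

-1.94·13.7 − 2.33·5.0 = -38.228, which is < -34.3
0.98·13.7 − 2.1·5.0 = 2.926, which is > -12.0
This sign pattern matches Iota.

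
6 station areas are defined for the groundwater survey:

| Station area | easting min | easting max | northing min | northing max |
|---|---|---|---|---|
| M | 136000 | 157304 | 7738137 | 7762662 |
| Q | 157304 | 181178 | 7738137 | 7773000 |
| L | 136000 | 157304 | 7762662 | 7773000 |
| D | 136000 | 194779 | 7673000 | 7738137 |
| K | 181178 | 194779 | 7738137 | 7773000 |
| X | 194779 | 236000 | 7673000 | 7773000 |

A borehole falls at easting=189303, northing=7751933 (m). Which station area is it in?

The point has easting = 189303 and northing = 7751933.
Only K satisfies 181178 ≤ easting ≤ 194779 and 7738137 ≤ northing ≤ 7773000.

K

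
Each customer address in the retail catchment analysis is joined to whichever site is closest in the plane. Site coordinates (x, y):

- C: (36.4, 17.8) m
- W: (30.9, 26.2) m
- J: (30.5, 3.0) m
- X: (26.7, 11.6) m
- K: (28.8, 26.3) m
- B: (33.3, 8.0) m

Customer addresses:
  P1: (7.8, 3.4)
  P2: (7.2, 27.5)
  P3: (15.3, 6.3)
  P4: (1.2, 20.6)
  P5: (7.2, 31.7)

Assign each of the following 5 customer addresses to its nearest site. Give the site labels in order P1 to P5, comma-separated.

P1 → X (d²=424.45)
P2 → K (d²=468.00)
P3 → X (d²=158.05)
P4 → X (d²=731.25)
P5 → K (d²=495.72)

X, K, X, X, K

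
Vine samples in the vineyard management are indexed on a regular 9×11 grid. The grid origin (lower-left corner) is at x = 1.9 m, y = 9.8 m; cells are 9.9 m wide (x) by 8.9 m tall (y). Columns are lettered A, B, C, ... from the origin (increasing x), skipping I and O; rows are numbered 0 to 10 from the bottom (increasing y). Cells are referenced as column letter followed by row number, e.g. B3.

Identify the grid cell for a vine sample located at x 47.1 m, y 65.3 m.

Column index: ⌊(47.1 − 1.9) / 9.9⌋ = ⌊4.566⌋ = 4 → column E
Row offset from origin: ⌊(65.3 − 9.8) / 8.9⌋ = ⌊6.236⌋ = 6 → row 6

E6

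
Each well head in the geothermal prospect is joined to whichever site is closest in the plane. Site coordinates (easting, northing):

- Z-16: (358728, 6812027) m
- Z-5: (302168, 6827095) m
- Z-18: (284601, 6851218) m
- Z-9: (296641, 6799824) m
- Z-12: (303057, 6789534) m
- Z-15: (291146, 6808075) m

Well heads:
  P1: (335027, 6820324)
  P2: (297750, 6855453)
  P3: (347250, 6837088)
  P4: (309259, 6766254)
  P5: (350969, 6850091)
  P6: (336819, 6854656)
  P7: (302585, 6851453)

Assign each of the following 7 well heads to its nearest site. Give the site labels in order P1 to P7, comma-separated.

P1 → Z-16 (d²=630577610.00)
P2 → Z-18 (d²=190831426.00)
P3 → Z-16 (d²=759798205.00)
P4 → Z-12 (d²=580423204.00)
P5 → Z-16 (d²=1509070177.00)
P6 → Z-5 (d²=1960300522.00)
P7 → Z-18 (d²=323479481.00)

Z-16, Z-18, Z-16, Z-12, Z-16, Z-5, Z-18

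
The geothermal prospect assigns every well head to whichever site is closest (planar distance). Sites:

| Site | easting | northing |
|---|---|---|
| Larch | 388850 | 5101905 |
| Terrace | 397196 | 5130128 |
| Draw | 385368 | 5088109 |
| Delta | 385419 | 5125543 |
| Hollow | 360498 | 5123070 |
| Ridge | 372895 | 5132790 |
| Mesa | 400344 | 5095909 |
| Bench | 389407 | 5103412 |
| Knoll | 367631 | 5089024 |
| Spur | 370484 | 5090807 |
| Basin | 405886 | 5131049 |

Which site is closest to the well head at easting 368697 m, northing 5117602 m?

Squared distances to each site:
Larch: 652539218.000; Terrace: 969093677.000; Draw: 1147759290.000; Delta: 342684765.000; Hollow: 97122625.000; Ridge: 248298548.000; Mesa: 1472118858.000; Bench: 630260200.000; Knoll: 817838440.000; Spur: 721165394.000; Basin: 1563843530.000.
Minimum at Hollow.

Hollow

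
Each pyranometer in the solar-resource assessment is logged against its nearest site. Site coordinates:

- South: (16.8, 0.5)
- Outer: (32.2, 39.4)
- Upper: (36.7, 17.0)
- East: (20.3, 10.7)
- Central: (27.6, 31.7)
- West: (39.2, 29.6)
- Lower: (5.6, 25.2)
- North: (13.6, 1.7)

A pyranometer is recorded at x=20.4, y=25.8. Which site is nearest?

Central

Squared distances to each site:
South: 653.050; Outer: 324.200; Upper: 343.130; East: 228.020; Central: 86.650; West: 367.880; Lower: 219.400; North: 627.050.
Minimum at Central.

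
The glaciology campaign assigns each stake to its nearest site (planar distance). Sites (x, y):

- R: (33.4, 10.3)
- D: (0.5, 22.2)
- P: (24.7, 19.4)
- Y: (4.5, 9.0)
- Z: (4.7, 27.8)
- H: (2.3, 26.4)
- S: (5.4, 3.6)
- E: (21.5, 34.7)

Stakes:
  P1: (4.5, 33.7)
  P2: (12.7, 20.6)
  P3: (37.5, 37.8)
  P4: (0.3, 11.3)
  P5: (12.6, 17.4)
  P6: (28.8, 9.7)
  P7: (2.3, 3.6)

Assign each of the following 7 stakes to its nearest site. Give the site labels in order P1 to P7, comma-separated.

Z, Z, E, Y, Y, R, S

P1 → Z (d²=34.85)
P2 → Z (d²=115.84)
P3 → E (d²=265.61)
P4 → Y (d²=22.93)
P5 → Y (d²=136.17)
P6 → R (d²=21.52)
P7 → S (d²=9.61)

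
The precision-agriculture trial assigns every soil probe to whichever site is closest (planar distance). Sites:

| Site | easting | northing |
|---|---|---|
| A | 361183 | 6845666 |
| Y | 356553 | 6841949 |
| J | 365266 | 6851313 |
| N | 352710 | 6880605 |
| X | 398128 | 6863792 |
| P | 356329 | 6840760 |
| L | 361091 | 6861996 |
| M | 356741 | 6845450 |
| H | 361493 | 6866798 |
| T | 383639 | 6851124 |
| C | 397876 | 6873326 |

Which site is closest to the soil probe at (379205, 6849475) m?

Squared distances to each site:
A: 339300965.000; Y: 569753780.000; J: 197673965.000; N: 1671061925.000; X: 563056418.000; P: 599262601.000; L: 484892437.000; M: 520831921.000; H: 613801273.000; T: 22379557.000; C: 917476442.000.
Minimum at T.

T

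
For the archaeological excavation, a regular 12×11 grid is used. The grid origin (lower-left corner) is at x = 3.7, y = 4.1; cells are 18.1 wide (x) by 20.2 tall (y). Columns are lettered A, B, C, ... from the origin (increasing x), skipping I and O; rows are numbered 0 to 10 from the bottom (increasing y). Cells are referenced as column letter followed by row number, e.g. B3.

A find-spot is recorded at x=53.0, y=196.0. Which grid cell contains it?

C9

Column index: ⌊(53.0 − 3.7) / 18.1⌋ = ⌊2.724⌋ = 2 → column C
Row offset from origin: ⌊(196.0 − 4.1) / 20.2⌋ = ⌊9.500⌋ = 9 → row 9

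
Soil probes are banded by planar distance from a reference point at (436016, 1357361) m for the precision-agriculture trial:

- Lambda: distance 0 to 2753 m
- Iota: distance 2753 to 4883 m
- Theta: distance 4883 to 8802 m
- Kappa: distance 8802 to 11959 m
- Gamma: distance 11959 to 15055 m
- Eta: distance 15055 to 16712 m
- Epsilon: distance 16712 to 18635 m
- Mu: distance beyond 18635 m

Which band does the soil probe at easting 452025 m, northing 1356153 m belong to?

Eta

Distance = √((452025−436016)² + (1356153−1357361)²) = √(256288081.000 + 1459264.000) = 16054.512 m.
15055 ≤ 16054.512 < 16712 → Eta.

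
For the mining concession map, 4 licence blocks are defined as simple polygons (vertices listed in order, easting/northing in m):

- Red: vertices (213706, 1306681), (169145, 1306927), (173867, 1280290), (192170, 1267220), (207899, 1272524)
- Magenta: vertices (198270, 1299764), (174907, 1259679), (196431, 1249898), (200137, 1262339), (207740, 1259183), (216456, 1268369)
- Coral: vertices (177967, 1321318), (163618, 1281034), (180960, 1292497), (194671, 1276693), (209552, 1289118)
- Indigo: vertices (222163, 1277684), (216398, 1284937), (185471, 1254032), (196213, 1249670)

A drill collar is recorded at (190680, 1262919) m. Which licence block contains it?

Cast a ray rightward from (190680, 1262919). For each polygon, the edges (by vertex number in listed order) whose endpoints lie on opposite sides of northing = 1262919, where each meets that height, and whether that is right or left of the point:
Red: no edge straddles that height → 0 crossings.
Magenta: 1–2 at easting≈176795.4 (left), 5–6 at easting≈211284.8 (right) → 1 crossing.
Coral: no edge straddles that height → 0 crossings.
Indigo: 2–3 at easting≈194364.3 (right), 4–1 at easting≈208485.8 (right) → 2 crossings.
Only Magenta has an odd count, so the point is inside Magenta.

Magenta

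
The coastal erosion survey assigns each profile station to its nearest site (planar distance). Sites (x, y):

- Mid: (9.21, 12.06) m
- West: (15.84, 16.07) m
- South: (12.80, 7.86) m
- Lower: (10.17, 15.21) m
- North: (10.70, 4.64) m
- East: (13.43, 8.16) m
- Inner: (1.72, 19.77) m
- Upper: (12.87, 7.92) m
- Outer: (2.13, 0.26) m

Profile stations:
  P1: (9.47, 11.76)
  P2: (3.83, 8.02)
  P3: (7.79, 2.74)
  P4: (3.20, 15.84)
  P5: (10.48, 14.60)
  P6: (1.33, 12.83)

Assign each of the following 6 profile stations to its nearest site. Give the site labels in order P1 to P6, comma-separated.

Mid, Mid, North, Inner, Lower, Inner

P1 → Mid (d²=0.16)
P2 → Mid (d²=45.27)
P3 → North (d²=12.08)
P4 → Inner (d²=17.64)
P5 → Lower (d²=0.47)
P6 → Inner (d²=48.32)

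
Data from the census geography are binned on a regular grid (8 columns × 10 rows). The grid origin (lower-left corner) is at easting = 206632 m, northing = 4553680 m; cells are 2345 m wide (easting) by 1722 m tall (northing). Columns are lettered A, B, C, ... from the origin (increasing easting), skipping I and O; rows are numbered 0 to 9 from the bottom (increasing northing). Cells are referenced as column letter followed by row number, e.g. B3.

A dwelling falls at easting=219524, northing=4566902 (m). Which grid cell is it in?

F7

Column index: ⌊(219524 − 206632) / 2345⌋ = ⌊5.498⌋ = 5 → column F
Row offset from origin: ⌊(4566902 − 4553680) / 1722⌋ = ⌊7.678⌋ = 7 → row 7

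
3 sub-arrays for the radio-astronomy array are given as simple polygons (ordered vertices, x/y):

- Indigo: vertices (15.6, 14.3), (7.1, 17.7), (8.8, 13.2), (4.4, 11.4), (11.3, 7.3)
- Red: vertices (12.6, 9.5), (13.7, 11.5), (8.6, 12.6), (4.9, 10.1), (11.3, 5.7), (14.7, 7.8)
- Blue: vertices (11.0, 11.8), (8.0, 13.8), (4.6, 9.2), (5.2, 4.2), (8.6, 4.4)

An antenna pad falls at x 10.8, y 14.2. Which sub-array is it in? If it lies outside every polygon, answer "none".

Cast a ray rightward from (10.8, 14.2). For each polygon, the edges (by vertex number in listed order) whose endpoints lie on opposite sides of y = 14.2, where each meets that height, and whether that is right or left of the point:
Indigo: 2–3 at x≈8.42 (left), 5–1 at x≈15.54 (right) → 1 crossing.
Red: no edge straddles that height → 0 crossings.
Blue: no edge straddles that height → 0 crossings.
Only Indigo has an odd count, so the point is inside Indigo.

Indigo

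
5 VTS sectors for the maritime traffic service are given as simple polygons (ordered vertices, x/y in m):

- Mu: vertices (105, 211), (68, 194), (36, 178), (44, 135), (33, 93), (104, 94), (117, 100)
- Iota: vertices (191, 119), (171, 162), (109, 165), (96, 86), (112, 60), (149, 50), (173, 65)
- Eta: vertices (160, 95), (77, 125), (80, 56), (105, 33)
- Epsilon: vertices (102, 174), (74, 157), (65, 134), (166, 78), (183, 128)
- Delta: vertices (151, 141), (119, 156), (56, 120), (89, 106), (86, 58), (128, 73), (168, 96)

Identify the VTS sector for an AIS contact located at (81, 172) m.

Cast a ray rightward from (81, 172). For each polygon, the edges (by vertex number in listed order) whose endpoints lie on opposite sides of y = 172, where each meets that height, and whether that is right or left of the point:
Mu: 3–4 at x≈37.1 (left), 7–1 at x≈109.2 (right) → 1 crossing.
Iota: no edge straddles that height → 0 crossings.
Eta: no edge straddles that height → 0 crossings.
Epsilon: 1–2 at x≈98.7 (right), 5–1 at x≈105.5 (right) → 2 crossings.
Delta: no edge straddles that height → 0 crossings.
Only Mu has an odd count, so the point is inside Mu.

Mu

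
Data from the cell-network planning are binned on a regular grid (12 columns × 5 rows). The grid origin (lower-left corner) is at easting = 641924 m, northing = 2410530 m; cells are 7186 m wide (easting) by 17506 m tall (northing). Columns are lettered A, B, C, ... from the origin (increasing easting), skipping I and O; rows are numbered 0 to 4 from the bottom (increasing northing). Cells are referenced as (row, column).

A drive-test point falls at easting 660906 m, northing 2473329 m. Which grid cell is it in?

Column index: ⌊(660906 − 641924) / 7186⌋ = ⌊2.642⌋ = 2 → column C
Row offset from origin: ⌊(2473329 − 2410530) / 17506⌋ = ⌊3.587⌋ = 3 → row 3

(3, C)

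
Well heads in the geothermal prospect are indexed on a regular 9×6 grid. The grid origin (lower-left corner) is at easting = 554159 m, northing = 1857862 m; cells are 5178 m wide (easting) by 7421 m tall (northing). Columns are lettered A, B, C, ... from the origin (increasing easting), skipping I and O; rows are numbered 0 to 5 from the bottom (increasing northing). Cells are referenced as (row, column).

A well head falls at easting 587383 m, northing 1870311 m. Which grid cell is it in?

Column index: ⌊(587383 − 554159) / 5178⌋ = ⌊6.416⌋ = 6 → column G
Row offset from origin: ⌊(1870311 − 1857862) / 7421⌋ = ⌊1.678⌋ = 1 → row 1

(1, G)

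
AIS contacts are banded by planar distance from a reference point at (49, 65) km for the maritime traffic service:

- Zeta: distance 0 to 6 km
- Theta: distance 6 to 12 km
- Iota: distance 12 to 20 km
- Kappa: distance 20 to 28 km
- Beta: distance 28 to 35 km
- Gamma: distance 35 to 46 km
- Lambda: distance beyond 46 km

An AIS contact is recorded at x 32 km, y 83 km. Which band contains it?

Kappa

Distance = √((32−49)² + (83−65)²) = √(289.000 + 324.000) = 24.759 km.
20 ≤ 24.759 < 28 → Kappa.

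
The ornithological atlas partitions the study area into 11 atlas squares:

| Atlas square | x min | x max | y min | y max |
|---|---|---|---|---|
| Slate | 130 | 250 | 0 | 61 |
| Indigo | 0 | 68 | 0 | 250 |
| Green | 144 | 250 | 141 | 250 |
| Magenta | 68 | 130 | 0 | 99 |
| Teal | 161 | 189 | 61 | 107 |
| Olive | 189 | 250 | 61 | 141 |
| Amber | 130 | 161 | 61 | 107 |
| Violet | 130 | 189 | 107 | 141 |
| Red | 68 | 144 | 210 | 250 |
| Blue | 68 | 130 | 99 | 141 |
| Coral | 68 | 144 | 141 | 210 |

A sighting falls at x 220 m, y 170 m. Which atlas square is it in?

Green

The point has x = 220 and y = 170.
Only Green satisfies 144 ≤ x ≤ 250 and 141 ≤ y ≤ 250.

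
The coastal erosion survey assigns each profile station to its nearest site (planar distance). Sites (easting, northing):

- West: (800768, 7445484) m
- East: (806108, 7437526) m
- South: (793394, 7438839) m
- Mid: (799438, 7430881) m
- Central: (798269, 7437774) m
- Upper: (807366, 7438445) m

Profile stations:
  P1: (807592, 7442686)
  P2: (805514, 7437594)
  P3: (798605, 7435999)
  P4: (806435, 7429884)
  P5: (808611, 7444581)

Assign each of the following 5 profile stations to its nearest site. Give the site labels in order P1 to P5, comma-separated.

Upper, East, Central, Mid, Upper

P1 → Upper (d²=18037157.00)
P2 → East (d²=357460.00)
P3 → Central (d²=3263521.00)
P4 → Mid (d²=49952018.00)
P5 → Upper (d²=39200521.00)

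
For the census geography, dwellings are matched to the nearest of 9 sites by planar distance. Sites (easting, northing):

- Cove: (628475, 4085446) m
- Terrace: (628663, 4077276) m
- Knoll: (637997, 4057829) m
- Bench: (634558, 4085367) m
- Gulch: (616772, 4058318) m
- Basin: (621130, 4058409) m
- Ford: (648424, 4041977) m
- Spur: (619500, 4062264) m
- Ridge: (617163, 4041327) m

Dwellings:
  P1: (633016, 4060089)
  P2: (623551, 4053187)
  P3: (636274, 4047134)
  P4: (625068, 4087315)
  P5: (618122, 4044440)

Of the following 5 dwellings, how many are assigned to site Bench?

P1 → Knoll
P2 → Basin
P3 → Knoll
P4 → Cove
P5 → Ridge
0 of the 5 go to Bench.

0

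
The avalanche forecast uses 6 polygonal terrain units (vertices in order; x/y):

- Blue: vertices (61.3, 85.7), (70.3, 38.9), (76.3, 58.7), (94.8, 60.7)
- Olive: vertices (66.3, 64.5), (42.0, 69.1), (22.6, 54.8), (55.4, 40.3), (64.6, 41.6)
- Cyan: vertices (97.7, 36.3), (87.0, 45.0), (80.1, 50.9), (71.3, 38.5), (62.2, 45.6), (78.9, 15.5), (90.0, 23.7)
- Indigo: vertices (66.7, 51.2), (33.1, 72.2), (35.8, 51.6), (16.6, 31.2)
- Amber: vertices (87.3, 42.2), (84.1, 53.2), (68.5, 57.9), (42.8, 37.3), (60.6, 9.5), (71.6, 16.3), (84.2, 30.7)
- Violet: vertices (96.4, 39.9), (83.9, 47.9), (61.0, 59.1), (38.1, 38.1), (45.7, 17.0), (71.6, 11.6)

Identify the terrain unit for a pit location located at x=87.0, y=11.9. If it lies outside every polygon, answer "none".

none

Cast a ray rightward from (87.0, 11.9). For each polygon, the edges (by vertex number in listed order) whose endpoints lie on opposite sides of y = 11.9, where each meets that height, and whether that is right or left of the point:
Blue: no edge straddles that height → 0 crossings.
Olive: no edge straddles that height → 0 crossings.
Cyan: no edge straddles that height → 0 crossings.
Indigo: no edge straddles that height → 0 crossings.
Amber: 4–5 at x≈59.06 (left), 5–6 at x≈64.48 (left) → 0 crossings.
Violet: 5–6 at x≈70.16 (left), 6–1 at x≈71.86 (left) → 0 crossings.
All counts are even, so the point lies outside every listed polygon.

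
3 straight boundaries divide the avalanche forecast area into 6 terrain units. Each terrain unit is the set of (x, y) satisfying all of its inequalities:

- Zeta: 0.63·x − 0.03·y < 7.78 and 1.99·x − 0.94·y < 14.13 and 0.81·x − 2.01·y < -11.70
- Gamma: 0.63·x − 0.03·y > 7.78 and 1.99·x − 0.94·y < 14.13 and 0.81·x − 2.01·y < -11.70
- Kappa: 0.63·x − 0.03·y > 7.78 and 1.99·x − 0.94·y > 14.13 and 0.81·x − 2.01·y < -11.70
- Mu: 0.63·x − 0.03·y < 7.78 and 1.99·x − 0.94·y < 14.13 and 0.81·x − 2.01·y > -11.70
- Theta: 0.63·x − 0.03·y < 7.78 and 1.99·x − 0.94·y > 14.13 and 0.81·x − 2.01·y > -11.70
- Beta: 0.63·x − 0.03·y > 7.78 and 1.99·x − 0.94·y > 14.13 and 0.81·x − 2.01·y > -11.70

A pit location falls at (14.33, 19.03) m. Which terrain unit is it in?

0.63·14.33 − 0.03·19.03 = 8.457, which is > 7.78
1.99·14.33 − 0.94·19.03 = 10.628, which is < 14.13
0.81·14.33 − 2.01·19.03 = -26.643, which is < -11.70
This sign pattern matches Gamma.

Gamma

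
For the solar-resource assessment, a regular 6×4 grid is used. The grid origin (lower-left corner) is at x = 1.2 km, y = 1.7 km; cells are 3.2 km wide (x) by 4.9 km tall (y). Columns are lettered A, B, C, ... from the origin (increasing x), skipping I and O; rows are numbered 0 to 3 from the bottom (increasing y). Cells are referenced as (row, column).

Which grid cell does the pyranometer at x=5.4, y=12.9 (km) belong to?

(2, B)

Column index: ⌊(5.4 − 1.2) / 3.2⌋ = ⌊1.312⌋ = 1 → column B
Row offset from origin: ⌊(12.9 − 1.7) / 4.9⌋ = ⌊2.286⌋ = 2 → row 2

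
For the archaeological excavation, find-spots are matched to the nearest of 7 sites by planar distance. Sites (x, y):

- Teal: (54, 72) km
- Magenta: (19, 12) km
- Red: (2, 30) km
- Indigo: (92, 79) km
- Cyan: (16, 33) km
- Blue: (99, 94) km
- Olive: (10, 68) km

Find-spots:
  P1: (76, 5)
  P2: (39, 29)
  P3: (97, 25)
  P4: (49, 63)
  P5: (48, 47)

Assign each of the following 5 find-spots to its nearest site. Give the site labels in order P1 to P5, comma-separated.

Magenta, Cyan, Indigo, Teal, Teal

P1 → Magenta (d²=3298.00)
P2 → Cyan (d²=545.00)
P3 → Indigo (d²=2941.00)
P4 → Teal (d²=106.00)
P5 → Teal (d²=661.00)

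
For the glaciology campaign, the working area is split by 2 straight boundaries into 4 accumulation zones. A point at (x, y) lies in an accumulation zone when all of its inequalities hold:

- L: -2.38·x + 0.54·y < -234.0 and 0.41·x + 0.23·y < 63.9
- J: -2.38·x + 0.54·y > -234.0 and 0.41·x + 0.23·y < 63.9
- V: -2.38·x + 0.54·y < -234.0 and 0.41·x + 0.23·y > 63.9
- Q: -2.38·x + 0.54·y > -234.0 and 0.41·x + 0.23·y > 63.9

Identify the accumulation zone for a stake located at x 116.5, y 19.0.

L

-2.38·116.5 + 0.54·19.0 = -267.010, which is < -234.0
0.41·116.5 + 0.23·19.0 = 52.135, which is < 63.9
This sign pattern matches L.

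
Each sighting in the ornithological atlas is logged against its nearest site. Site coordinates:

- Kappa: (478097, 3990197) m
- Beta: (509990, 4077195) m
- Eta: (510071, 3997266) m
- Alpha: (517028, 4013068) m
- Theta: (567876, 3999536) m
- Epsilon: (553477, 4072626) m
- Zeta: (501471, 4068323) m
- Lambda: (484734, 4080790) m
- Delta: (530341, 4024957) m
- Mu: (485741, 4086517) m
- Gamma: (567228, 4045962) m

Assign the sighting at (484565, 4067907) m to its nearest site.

Squared distances to each site:
Kappa: 6080679124.000; Beta: 732697569.000; Eta: 5640706917.000; Alpha: 4061162290.000; Theta: 11615316362.000; Epsilon: 4771132705.000; Zeta: 285985892.000; Lambda: 166000250.000; Delta: 3940144676.000; Mu: 347715076.000; Gamma: 7314754594.000.
Minimum at Lambda.

Lambda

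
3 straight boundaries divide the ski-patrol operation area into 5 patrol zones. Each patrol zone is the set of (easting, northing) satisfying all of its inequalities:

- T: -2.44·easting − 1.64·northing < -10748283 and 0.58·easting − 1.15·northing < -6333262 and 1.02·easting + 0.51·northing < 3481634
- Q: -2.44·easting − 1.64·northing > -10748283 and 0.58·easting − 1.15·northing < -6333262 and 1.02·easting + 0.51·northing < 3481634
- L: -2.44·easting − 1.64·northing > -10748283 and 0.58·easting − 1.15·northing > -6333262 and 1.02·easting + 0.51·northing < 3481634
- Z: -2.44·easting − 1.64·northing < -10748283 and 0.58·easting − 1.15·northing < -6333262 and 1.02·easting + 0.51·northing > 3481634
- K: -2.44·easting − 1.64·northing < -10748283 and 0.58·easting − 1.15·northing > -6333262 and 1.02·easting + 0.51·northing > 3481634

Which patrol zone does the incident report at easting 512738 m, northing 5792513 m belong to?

-2.44·512738 − 1.64·5792513 = -10750802.040, which is < -10748283
0.58·512738 − 1.15·5792513 = -6364001.910, which is < -6333262
1.02·512738 + 0.51·5792513 = 3477174.390, which is < 3481634
This sign pattern matches T.

T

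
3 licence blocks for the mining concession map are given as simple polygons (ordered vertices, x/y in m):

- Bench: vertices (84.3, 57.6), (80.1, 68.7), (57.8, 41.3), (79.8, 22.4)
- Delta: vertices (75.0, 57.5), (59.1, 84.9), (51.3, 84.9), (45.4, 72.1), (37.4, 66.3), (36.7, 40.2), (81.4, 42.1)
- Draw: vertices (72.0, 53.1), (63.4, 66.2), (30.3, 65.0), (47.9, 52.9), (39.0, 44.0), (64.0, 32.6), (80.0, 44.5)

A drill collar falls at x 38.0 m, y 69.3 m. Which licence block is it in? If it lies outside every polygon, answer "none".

Cast a ray rightward from (38.0, 69.3). For each polygon, the edges (by vertex number in listed order) whose endpoints lie on opposite sides of y = 69.3, where each meets that height, and whether that is right or left of the point:
Bench: no edge straddles that height → 0 crossings.
Delta: 1–2 at x≈68.15 (right), 4–5 at x≈41.54 (right) → 2 crossings.
Draw: no edge straddles that height → 0 crossings.
All counts are even, so the point lies outside every listed polygon.

none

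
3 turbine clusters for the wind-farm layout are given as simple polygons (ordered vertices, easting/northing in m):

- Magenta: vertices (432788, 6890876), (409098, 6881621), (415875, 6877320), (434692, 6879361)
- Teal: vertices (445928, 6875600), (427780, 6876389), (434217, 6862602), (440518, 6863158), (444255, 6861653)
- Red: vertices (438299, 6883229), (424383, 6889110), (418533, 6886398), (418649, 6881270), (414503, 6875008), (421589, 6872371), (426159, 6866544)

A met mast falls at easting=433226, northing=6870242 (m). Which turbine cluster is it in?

Cast a ray rightward from (433226, 6870242). For each polygon, the edges (by vertex number in listed order) whose endpoints lie on opposite sides of northing = 6870242, where each meets that height, and whether that is right or left of the point:
Magenta: no edge straddles that height → 0 crossings.
Teal: 2–3 at easting≈430650.0 (left), 5–1 at easting≈445285.3 (right) → 1 crossing.
Red: 6–7 at easting≈423258.7 (left), 7–1 at easting≈428849.7 (left) → 0 crossings.
Only Teal has an odd count, so the point is inside Teal.

Teal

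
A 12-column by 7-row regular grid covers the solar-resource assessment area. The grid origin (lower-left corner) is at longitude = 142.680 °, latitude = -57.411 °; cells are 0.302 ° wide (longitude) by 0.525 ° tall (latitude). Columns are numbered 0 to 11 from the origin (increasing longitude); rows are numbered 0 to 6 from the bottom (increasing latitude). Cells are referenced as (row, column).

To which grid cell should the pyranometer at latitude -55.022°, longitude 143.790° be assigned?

Column index: ⌊(143.790 − 142.680) / 0.302⌋ = ⌊3.675⌋ = 3
Row offset from origin: ⌊(-55.022 − -57.411) / 0.525⌋ = ⌊4.550⌋ = 4 → row 4

(4, 3)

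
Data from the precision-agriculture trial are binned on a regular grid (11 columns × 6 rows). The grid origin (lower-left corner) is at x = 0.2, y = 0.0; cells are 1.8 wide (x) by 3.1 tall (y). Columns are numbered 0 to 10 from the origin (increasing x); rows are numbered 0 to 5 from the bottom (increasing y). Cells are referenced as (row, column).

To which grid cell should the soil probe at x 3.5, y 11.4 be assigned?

Column index: ⌊(3.5 − 0.2) / 1.8⌋ = ⌊1.833⌋ = 1
Row offset from origin: ⌊(11.4 − 0.0) / 3.1⌋ = ⌊3.677⌋ = 3 → row 3

(3, 1)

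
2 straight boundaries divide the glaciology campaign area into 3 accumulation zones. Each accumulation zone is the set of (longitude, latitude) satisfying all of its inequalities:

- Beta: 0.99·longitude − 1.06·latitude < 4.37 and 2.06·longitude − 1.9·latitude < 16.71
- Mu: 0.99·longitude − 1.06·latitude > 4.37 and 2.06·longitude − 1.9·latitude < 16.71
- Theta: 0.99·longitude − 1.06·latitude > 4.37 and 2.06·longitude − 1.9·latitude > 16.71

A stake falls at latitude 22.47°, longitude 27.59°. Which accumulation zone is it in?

Beta

0.99·27.59 − 1.06·22.47 = 3.496, which is < 4.37
2.06·27.59 − 1.9·22.47 = 14.142, which is < 16.71
This sign pattern matches Beta.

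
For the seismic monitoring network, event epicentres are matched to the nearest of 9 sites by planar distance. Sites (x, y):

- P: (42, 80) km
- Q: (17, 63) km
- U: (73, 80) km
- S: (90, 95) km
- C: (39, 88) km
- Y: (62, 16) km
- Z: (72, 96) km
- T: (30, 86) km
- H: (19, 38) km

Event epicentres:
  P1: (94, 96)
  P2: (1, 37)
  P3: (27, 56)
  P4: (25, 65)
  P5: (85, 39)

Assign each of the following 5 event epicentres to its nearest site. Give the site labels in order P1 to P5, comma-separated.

P1 → S (d²=17.00)
P2 → H (d²=325.00)
P3 → Q (d²=149.00)
P4 → Q (d²=68.00)
P5 → Y (d²=1058.00)

S, H, Q, Q, Y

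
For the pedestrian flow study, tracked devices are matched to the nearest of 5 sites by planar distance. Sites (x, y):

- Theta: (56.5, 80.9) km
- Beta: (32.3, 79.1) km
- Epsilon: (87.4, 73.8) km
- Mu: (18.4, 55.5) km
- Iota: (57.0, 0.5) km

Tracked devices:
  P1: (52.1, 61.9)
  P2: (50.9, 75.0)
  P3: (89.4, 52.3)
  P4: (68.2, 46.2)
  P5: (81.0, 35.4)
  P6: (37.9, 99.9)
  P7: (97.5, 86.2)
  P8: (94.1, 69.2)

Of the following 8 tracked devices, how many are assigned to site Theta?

2

P1 → Theta
P2 → Theta
P3 → Epsilon
P4 → Epsilon
P5 → Epsilon
P6 → Beta
P7 → Epsilon
P8 → Epsilon
2 of the 8 go to Theta.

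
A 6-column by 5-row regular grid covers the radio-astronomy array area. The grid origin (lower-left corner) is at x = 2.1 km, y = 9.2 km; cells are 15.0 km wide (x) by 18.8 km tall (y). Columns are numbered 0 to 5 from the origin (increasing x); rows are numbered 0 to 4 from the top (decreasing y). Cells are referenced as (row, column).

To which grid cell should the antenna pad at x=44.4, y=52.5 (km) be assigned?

(2, 2)

Column index: ⌊(44.4 − 2.1) / 15.0⌋ = ⌊2.820⌋ = 2
Row offset from origin: ⌊(52.5 − 9.2) / 18.8⌋ = ⌊2.303⌋ = 2 → row 2 (counted from top)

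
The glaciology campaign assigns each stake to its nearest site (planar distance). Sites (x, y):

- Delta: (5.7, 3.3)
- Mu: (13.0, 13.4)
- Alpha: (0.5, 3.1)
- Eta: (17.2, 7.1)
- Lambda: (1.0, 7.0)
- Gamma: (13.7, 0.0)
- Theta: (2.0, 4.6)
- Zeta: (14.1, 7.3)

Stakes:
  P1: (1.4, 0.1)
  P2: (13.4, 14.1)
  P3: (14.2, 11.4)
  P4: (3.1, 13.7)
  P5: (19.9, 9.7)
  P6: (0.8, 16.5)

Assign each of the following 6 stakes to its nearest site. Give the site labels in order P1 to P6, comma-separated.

P1 → Alpha (d²=9.81)
P2 → Mu (d²=0.65)
P3 → Mu (d²=5.44)
P4 → Lambda (d²=49.30)
P5 → Eta (d²=14.05)
P6 → Lambda (d²=90.29)

Alpha, Mu, Mu, Lambda, Eta, Lambda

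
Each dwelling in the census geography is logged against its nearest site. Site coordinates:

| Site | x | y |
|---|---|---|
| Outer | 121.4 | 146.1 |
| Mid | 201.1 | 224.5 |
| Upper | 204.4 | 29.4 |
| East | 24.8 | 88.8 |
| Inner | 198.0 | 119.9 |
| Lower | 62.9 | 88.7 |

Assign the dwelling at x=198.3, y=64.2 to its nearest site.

Squared distances to each site:
Outer: 12621.220; Mid: 25703.930; Upper: 1248.250; East: 30707.410; Inner: 3102.580; Lower: 18933.410.
Minimum at Upper.

Upper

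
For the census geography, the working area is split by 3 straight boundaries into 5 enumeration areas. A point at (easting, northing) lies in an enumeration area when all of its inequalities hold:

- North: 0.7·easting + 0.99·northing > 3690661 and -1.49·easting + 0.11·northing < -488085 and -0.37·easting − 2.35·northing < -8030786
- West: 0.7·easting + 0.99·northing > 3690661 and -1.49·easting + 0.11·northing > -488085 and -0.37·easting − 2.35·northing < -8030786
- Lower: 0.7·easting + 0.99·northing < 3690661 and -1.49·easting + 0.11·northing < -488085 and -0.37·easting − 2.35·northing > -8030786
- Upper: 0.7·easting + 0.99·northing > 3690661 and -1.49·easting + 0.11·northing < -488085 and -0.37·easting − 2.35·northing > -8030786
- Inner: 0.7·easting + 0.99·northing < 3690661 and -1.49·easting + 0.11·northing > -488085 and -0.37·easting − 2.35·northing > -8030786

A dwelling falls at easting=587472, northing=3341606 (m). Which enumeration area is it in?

North

0.7·587472 + 0.99·3341606 = 3719420.340, which is > 3690661
-1.49·587472 + 0.11·3341606 = -507756.620, which is < -488085
-0.37·587472 − 2.35·3341606 = -8070138.740, which is < -8030786
This sign pattern matches North.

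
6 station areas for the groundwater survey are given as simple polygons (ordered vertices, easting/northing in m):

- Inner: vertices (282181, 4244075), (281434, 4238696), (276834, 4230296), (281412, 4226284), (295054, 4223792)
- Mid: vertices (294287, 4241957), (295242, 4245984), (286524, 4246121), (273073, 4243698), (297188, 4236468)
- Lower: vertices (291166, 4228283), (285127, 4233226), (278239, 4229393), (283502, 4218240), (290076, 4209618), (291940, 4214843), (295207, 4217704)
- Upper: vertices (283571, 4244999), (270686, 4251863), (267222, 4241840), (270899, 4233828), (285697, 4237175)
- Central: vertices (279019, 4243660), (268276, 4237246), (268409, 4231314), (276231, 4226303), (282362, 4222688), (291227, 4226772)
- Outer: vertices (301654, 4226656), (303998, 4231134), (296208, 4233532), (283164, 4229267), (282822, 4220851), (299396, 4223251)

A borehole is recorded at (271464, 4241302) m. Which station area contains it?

Upper

Cast a ray rightward from (271464, 4241302). For each polygon, the edges (by vertex number in listed order) whose endpoints lie on opposite sides of northing = 4241302, where each meets that height, and whether that is right or left of the point:
Inner: 1–2 at easting≈281795.9 (right), 5–1 at easting≈283940.9 (right) → 2 crossings.
Mid: 4–5 at easting≈281064.6 (right), 5–1 at easting≈294633.2 (right) → 2 crossings.
Lower: no edge straddles that height → 0 crossings.
Upper: 3–4 at easting≈267468.9 (left), 5–1 at easting≈284575.6 (right) → 1 crossing.
Central: 1–2 at easting≈275069.5 (right), 6–1 at easting≈280723.6 (right) → 2 crossings.
Outer: no edge straddles that height → 0 crossings.
Only Upper has an odd count, so the point is inside Upper.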